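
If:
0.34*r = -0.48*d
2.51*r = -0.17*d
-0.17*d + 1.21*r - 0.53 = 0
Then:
No Solution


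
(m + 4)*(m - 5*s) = m^2 - 5*m*s + 4*m - 20*s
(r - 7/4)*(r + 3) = r^2 + 5*r/4 - 21/4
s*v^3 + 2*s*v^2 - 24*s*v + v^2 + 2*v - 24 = (v - 4)*(v + 6)*(s*v + 1)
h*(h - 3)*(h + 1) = h^3 - 2*h^2 - 3*h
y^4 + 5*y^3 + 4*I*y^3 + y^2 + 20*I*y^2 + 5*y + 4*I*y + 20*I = (y + 5)*(y - I)*(y + I)*(y + 4*I)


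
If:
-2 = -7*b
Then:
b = 2/7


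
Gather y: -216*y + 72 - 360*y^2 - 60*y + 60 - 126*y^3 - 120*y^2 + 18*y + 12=-126*y^3 - 480*y^2 - 258*y + 144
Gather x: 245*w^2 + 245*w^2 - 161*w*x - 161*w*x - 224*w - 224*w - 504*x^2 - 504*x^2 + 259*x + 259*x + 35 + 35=490*w^2 - 448*w - 1008*x^2 + x*(518 - 322*w) + 70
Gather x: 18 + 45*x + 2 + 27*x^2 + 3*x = 27*x^2 + 48*x + 20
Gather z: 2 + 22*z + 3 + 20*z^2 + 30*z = 20*z^2 + 52*z + 5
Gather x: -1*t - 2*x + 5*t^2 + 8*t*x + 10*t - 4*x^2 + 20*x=5*t^2 + 9*t - 4*x^2 + x*(8*t + 18)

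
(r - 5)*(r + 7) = r^2 + 2*r - 35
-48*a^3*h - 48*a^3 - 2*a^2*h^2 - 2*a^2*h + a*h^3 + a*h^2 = (-8*a + h)*(6*a + h)*(a*h + a)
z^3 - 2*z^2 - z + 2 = (z - 2)*(z - 1)*(z + 1)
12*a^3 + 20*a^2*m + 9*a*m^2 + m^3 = (a + m)*(2*a + m)*(6*a + m)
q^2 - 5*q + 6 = (q - 3)*(q - 2)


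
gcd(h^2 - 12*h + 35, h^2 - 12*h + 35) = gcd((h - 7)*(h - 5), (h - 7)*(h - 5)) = h^2 - 12*h + 35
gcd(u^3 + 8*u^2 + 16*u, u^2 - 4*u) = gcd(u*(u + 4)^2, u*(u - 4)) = u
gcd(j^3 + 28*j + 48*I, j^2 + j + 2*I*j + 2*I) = j + 2*I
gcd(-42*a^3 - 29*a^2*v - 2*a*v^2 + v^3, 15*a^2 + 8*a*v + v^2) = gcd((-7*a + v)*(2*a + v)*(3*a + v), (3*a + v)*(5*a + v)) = 3*a + v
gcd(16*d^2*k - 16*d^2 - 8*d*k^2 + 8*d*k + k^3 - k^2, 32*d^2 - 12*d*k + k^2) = 4*d - k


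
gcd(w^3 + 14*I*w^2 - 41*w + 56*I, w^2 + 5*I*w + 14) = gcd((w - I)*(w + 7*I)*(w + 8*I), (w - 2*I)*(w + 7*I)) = w + 7*I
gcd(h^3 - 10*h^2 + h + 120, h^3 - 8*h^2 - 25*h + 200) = h^2 - 13*h + 40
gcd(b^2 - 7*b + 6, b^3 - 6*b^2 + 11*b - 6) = b - 1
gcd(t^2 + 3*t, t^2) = t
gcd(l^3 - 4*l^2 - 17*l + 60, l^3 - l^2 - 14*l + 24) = l^2 + l - 12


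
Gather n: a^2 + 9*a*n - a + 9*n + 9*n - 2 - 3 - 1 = a^2 - a + n*(9*a + 18) - 6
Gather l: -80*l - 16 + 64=48 - 80*l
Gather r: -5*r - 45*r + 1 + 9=10 - 50*r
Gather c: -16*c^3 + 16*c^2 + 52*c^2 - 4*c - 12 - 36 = -16*c^3 + 68*c^2 - 4*c - 48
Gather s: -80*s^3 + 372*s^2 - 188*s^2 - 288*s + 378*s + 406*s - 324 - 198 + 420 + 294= -80*s^3 + 184*s^2 + 496*s + 192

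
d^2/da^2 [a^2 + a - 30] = 2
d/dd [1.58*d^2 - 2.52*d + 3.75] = 3.16*d - 2.52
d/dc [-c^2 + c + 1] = 1 - 2*c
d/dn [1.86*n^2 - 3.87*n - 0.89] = 3.72*n - 3.87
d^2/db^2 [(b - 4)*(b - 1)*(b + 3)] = 6*b - 4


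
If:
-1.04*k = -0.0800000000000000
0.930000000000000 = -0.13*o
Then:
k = 0.08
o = -7.15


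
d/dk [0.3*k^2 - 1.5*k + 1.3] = 0.6*k - 1.5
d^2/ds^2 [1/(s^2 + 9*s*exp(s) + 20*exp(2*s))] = (-(s^2 + 9*s*exp(s) + 20*exp(2*s))*(9*s*exp(s) + 80*exp(2*s) + 18*exp(s) + 2) + 2*(9*s*exp(s) + 2*s + 40*exp(2*s) + 9*exp(s))^2)/(s^2 + 9*s*exp(s) + 20*exp(2*s))^3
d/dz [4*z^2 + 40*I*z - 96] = 8*z + 40*I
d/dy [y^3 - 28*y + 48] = 3*y^2 - 28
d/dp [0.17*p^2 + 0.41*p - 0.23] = 0.34*p + 0.41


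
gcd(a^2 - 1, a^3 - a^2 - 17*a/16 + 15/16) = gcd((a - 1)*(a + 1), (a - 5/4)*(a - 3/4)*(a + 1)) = a + 1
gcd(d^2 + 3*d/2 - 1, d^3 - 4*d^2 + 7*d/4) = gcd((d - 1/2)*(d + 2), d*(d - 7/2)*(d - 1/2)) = d - 1/2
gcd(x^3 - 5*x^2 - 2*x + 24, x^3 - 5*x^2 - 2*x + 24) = x^3 - 5*x^2 - 2*x + 24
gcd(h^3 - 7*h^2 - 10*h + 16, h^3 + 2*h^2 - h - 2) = h^2 + h - 2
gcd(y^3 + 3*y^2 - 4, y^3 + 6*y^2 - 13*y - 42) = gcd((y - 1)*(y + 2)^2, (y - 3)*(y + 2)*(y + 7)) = y + 2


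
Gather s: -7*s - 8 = -7*s - 8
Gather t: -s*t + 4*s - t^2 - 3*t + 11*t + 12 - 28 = 4*s - t^2 + t*(8 - s) - 16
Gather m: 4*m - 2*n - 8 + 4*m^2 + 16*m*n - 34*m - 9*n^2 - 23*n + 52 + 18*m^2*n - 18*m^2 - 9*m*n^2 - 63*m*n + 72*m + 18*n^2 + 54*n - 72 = m^2*(18*n - 14) + m*(-9*n^2 - 47*n + 42) + 9*n^2 + 29*n - 28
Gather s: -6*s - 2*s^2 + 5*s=-2*s^2 - s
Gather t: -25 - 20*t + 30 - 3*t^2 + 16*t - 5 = -3*t^2 - 4*t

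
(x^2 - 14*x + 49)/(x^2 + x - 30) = (x^2 - 14*x + 49)/(x^2 + x - 30)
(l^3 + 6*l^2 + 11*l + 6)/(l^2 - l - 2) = (l^2 + 5*l + 6)/(l - 2)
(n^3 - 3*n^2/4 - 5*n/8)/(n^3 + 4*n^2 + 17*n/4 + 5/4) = n*(4*n - 5)/(2*(2*n^2 + 7*n + 5))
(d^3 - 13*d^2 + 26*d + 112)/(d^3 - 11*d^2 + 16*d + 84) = (d - 8)/(d - 6)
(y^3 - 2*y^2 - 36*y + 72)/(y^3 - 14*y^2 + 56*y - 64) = (y^2 - 36)/(y^2 - 12*y + 32)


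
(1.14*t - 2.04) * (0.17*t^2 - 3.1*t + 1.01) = 0.1938*t^3 - 3.8808*t^2 + 7.4754*t - 2.0604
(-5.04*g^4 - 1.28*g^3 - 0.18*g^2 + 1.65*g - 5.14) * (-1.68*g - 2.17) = 8.4672*g^5 + 13.0872*g^4 + 3.08*g^3 - 2.3814*g^2 + 5.0547*g + 11.1538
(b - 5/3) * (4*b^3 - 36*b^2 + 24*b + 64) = 4*b^4 - 128*b^3/3 + 84*b^2 + 24*b - 320/3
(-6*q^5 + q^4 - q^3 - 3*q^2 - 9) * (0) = 0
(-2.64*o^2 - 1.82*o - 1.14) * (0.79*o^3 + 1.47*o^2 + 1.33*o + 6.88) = -2.0856*o^5 - 5.3186*o^4 - 7.0872*o^3 - 22.2596*o^2 - 14.0378*o - 7.8432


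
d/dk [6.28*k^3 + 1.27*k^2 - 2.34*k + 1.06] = 18.84*k^2 + 2.54*k - 2.34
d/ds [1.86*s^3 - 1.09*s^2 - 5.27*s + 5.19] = 5.58*s^2 - 2.18*s - 5.27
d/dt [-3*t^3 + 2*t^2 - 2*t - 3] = -9*t^2 + 4*t - 2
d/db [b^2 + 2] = 2*b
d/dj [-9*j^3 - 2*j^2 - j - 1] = -27*j^2 - 4*j - 1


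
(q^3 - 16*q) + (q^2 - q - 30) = q^3 + q^2 - 17*q - 30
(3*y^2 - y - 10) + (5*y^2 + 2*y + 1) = 8*y^2 + y - 9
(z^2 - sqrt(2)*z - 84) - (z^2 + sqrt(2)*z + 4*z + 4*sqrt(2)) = -4*z - 2*sqrt(2)*z - 84 - 4*sqrt(2)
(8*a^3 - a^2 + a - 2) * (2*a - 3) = 16*a^4 - 26*a^3 + 5*a^2 - 7*a + 6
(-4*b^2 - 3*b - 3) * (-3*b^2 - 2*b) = 12*b^4 + 17*b^3 + 15*b^2 + 6*b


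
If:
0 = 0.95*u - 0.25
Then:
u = 0.26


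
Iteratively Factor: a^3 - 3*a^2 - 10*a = (a - 5)*(a^2 + 2*a) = (a - 5)*(a + 2)*(a)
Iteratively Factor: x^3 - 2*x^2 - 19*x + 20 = (x + 4)*(x^2 - 6*x + 5) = (x - 1)*(x + 4)*(x - 5)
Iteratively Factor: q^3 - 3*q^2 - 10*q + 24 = (q - 4)*(q^2 + q - 6) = (q - 4)*(q - 2)*(q + 3)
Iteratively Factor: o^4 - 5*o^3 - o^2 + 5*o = (o - 5)*(o^3 - o) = (o - 5)*(o + 1)*(o^2 - o) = (o - 5)*(o - 1)*(o + 1)*(o)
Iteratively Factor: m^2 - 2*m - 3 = (m + 1)*(m - 3)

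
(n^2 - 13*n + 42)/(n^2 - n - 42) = (n - 6)/(n + 6)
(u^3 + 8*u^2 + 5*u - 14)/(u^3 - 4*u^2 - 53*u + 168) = (u^2 + u - 2)/(u^2 - 11*u + 24)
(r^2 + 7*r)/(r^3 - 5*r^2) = (r + 7)/(r*(r - 5))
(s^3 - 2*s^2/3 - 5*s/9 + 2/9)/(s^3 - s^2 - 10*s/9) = (3*s^2 - 4*s + 1)/(s*(3*s - 5))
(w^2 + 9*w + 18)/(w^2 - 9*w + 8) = (w^2 + 9*w + 18)/(w^2 - 9*w + 8)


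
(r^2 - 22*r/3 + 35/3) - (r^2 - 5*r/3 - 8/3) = 43/3 - 17*r/3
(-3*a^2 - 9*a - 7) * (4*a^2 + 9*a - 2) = -12*a^4 - 63*a^3 - 103*a^2 - 45*a + 14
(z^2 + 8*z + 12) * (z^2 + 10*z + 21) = z^4 + 18*z^3 + 113*z^2 + 288*z + 252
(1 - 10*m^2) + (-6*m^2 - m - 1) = -16*m^2 - m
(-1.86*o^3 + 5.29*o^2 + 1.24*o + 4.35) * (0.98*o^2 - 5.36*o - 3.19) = -1.8228*o^5 + 15.1538*o^4 - 21.2058*o^3 - 19.2585*o^2 - 27.2716*o - 13.8765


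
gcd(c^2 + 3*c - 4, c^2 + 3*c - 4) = c^2 + 3*c - 4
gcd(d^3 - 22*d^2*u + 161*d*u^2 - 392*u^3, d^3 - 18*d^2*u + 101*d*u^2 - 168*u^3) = d^2 - 15*d*u + 56*u^2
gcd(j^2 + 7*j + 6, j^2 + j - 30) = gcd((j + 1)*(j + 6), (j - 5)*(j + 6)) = j + 6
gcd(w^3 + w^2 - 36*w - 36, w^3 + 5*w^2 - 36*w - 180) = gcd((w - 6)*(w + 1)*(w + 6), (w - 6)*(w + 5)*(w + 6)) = w^2 - 36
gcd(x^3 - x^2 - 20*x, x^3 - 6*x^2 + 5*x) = x^2 - 5*x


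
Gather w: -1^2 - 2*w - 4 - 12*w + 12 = 7 - 14*w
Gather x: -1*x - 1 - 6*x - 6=-7*x - 7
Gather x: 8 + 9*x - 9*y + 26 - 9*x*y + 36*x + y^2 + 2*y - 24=x*(45 - 9*y) + y^2 - 7*y + 10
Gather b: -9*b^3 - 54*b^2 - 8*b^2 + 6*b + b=-9*b^3 - 62*b^2 + 7*b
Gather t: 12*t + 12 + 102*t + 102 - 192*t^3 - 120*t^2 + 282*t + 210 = -192*t^3 - 120*t^2 + 396*t + 324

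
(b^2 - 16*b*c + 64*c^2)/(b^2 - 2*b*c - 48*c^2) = (b - 8*c)/(b + 6*c)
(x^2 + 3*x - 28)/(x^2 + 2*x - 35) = (x - 4)/(x - 5)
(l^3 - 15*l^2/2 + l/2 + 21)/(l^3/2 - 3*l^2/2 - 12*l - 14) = (2*l^2 - l - 6)/(l^2 + 4*l + 4)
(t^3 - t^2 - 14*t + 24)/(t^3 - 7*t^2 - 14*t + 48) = (t^2 + t - 12)/(t^2 - 5*t - 24)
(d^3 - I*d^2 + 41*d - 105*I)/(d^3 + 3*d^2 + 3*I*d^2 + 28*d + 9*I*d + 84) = (d^2 - 8*I*d - 15)/(d^2 + d*(3 - 4*I) - 12*I)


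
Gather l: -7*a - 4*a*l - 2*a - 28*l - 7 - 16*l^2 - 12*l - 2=-9*a - 16*l^2 + l*(-4*a - 40) - 9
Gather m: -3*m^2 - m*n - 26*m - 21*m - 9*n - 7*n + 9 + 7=-3*m^2 + m*(-n - 47) - 16*n + 16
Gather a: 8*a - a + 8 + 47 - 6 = 7*a + 49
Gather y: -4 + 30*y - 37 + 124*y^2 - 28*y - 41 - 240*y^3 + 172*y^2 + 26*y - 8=-240*y^3 + 296*y^2 + 28*y - 90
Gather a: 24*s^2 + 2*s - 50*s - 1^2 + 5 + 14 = 24*s^2 - 48*s + 18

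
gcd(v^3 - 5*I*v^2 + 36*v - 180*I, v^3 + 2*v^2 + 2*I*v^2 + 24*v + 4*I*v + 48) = v + 6*I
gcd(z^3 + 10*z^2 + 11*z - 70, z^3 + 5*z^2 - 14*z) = z^2 + 5*z - 14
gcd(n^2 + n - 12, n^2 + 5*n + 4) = n + 4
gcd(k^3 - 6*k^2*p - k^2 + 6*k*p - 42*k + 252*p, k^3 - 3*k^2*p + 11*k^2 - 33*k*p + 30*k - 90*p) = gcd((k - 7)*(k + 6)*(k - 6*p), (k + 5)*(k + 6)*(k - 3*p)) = k + 6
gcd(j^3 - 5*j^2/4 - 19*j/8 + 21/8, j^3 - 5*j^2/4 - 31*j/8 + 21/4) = j - 7/4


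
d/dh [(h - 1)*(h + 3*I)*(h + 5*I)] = 3*h^2 + h*(-2 + 16*I) - 15 - 8*I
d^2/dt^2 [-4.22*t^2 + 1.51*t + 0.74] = -8.44000000000000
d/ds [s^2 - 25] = 2*s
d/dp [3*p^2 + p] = 6*p + 1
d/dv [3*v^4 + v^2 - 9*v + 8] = 12*v^3 + 2*v - 9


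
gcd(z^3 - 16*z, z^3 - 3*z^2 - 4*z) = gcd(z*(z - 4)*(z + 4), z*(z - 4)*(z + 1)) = z^2 - 4*z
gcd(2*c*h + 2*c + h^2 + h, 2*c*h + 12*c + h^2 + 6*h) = 2*c + h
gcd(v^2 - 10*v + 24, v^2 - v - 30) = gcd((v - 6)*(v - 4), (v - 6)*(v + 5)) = v - 6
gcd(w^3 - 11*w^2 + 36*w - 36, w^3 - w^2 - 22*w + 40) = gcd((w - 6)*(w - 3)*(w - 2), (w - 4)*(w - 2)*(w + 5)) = w - 2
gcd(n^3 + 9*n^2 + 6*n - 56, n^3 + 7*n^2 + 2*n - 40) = n^2 + 2*n - 8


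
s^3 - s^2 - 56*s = s*(s - 8)*(s + 7)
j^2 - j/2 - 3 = (j - 2)*(j + 3/2)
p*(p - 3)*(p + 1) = p^3 - 2*p^2 - 3*p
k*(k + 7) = k^2 + 7*k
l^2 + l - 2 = (l - 1)*(l + 2)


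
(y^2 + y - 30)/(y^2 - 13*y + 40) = (y + 6)/(y - 8)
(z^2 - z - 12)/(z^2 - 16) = (z + 3)/(z + 4)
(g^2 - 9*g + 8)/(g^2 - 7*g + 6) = (g - 8)/(g - 6)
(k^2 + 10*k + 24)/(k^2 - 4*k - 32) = (k + 6)/(k - 8)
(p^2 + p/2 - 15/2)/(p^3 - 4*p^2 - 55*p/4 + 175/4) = 2*(p + 3)/(2*p^2 - 3*p - 35)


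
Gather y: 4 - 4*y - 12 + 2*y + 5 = -2*y - 3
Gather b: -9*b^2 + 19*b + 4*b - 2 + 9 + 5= -9*b^2 + 23*b + 12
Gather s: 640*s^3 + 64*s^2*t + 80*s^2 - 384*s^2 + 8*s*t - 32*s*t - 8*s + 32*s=640*s^3 + s^2*(64*t - 304) + s*(24 - 24*t)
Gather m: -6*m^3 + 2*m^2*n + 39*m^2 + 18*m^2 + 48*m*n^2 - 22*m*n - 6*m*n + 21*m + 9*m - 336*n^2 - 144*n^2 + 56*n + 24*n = -6*m^3 + m^2*(2*n + 57) + m*(48*n^2 - 28*n + 30) - 480*n^2 + 80*n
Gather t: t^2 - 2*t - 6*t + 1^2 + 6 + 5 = t^2 - 8*t + 12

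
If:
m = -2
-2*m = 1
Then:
No Solution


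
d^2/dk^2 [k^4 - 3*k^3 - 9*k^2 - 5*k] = 12*k^2 - 18*k - 18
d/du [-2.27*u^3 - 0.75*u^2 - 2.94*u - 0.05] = -6.81*u^2 - 1.5*u - 2.94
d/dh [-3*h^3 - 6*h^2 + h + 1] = -9*h^2 - 12*h + 1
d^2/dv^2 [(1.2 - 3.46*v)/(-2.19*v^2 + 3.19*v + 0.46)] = ((27.3308 - 45.4644*v)*(-2.19*v^2 + 3.19*v + 0.46) - (3.46*v - 1.2)*(4.38*v - 3.19)*(8.76*v - 6.38))/(-2.19*v^2 + 3.19*v + 0.46)^3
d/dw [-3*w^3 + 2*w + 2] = 2 - 9*w^2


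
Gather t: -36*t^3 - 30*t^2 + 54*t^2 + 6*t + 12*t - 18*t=-36*t^3 + 24*t^2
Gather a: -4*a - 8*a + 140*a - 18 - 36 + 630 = 128*a + 576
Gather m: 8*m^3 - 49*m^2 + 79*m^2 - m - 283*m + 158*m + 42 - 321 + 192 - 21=8*m^3 + 30*m^2 - 126*m - 108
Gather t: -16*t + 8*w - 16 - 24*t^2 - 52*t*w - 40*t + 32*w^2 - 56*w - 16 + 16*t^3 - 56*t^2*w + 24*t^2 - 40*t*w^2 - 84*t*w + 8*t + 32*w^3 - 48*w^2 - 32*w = 16*t^3 - 56*t^2*w + t*(-40*w^2 - 136*w - 48) + 32*w^3 - 16*w^2 - 80*w - 32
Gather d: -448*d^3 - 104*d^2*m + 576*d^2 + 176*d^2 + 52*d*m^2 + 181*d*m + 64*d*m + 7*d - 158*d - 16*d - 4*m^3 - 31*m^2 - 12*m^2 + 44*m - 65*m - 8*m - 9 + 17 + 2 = -448*d^3 + d^2*(752 - 104*m) + d*(52*m^2 + 245*m - 167) - 4*m^3 - 43*m^2 - 29*m + 10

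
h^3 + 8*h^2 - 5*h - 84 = (h - 3)*(h + 4)*(h + 7)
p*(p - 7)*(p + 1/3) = p^3 - 20*p^2/3 - 7*p/3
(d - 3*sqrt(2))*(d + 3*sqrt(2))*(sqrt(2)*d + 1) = sqrt(2)*d^3 + d^2 - 18*sqrt(2)*d - 18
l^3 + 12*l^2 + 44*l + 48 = (l + 2)*(l + 4)*(l + 6)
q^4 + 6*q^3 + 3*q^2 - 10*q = q*(q - 1)*(q + 2)*(q + 5)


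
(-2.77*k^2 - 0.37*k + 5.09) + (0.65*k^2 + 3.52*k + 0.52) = -2.12*k^2 + 3.15*k + 5.61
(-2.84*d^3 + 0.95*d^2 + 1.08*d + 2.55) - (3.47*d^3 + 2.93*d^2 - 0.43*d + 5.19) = -6.31*d^3 - 1.98*d^2 + 1.51*d - 2.64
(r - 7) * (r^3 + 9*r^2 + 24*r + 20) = r^4 + 2*r^3 - 39*r^2 - 148*r - 140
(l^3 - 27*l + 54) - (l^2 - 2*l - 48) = l^3 - l^2 - 25*l + 102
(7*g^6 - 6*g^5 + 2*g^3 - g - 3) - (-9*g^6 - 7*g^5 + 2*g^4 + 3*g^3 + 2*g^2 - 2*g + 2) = 16*g^6 + g^5 - 2*g^4 - g^3 - 2*g^2 + g - 5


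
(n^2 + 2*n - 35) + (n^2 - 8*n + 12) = 2*n^2 - 6*n - 23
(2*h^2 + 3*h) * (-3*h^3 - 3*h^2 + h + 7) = -6*h^5 - 15*h^4 - 7*h^3 + 17*h^2 + 21*h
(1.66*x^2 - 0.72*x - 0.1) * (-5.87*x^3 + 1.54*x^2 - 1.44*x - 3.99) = -9.7442*x^5 + 6.7828*x^4 - 2.9122*x^3 - 5.7406*x^2 + 3.0168*x + 0.399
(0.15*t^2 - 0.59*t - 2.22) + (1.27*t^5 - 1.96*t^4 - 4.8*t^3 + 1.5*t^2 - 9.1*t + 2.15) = 1.27*t^5 - 1.96*t^4 - 4.8*t^3 + 1.65*t^2 - 9.69*t - 0.0700000000000003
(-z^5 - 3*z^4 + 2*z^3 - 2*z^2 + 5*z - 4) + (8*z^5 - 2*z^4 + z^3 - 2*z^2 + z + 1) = 7*z^5 - 5*z^4 + 3*z^3 - 4*z^2 + 6*z - 3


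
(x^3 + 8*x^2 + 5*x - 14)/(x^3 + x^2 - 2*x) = (x + 7)/x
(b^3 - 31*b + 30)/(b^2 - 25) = (b^2 + 5*b - 6)/(b + 5)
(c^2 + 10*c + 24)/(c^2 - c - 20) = (c + 6)/(c - 5)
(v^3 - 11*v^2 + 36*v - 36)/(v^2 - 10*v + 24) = (v^2 - 5*v + 6)/(v - 4)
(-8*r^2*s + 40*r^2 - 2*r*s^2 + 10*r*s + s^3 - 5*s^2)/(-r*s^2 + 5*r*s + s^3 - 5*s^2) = (8*r^2 + 2*r*s - s^2)/(s*(r - s))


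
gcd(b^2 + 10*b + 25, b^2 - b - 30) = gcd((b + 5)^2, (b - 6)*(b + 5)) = b + 5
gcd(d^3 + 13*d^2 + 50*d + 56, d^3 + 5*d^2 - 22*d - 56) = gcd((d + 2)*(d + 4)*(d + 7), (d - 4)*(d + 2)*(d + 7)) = d^2 + 9*d + 14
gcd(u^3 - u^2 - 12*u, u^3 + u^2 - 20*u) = u^2 - 4*u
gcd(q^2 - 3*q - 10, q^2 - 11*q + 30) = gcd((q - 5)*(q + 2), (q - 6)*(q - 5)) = q - 5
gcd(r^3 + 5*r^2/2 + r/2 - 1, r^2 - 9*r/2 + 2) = r - 1/2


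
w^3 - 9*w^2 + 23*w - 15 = (w - 5)*(w - 3)*(w - 1)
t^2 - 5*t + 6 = (t - 3)*(t - 2)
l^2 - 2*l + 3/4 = (l - 3/2)*(l - 1/2)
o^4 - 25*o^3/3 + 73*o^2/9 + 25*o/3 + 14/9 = (o - 7)*(o - 2)*(o + 1/3)^2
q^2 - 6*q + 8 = (q - 4)*(q - 2)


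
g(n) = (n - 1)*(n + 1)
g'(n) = 2*n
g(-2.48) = 5.15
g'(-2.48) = -4.96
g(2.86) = 7.18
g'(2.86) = 5.72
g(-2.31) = 4.34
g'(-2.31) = -4.62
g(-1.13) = 0.28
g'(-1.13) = -2.26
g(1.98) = 2.92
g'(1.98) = 3.96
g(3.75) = 13.06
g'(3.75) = 7.50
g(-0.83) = -0.31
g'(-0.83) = -1.66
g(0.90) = -0.19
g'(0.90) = 1.80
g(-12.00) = 143.00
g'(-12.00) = -24.00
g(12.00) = 143.00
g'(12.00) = 24.00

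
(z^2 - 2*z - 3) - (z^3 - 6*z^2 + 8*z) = -z^3 + 7*z^2 - 10*z - 3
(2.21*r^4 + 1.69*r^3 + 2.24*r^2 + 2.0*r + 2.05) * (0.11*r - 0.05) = 0.2431*r^5 + 0.0754*r^4 + 0.1619*r^3 + 0.108*r^2 + 0.1255*r - 0.1025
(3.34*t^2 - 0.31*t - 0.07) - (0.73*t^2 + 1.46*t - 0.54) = 2.61*t^2 - 1.77*t + 0.47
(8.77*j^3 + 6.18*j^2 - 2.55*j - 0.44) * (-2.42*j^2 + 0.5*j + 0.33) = -21.2234*j^5 - 10.5706*j^4 + 12.1551*j^3 + 1.8292*j^2 - 1.0615*j - 0.1452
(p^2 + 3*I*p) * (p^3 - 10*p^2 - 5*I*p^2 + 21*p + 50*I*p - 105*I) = p^5 - 10*p^4 - 2*I*p^4 + 36*p^3 + 20*I*p^3 - 150*p^2 - 42*I*p^2 + 315*p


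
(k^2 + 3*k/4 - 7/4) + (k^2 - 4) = 2*k^2 + 3*k/4 - 23/4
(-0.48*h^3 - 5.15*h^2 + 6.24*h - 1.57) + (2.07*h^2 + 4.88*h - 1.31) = -0.48*h^3 - 3.08*h^2 + 11.12*h - 2.88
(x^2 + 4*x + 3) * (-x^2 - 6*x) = -x^4 - 10*x^3 - 27*x^2 - 18*x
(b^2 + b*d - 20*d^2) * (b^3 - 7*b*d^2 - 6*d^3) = b^5 + b^4*d - 27*b^3*d^2 - 13*b^2*d^3 + 134*b*d^4 + 120*d^5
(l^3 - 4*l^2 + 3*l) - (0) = l^3 - 4*l^2 + 3*l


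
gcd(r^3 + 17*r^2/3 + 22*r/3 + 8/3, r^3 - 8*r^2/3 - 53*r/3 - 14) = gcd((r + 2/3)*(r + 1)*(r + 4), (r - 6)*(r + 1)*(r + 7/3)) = r + 1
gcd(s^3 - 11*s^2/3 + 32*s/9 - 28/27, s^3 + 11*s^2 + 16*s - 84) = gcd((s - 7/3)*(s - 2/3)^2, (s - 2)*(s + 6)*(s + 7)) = 1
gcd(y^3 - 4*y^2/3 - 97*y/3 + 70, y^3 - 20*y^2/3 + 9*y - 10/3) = y - 5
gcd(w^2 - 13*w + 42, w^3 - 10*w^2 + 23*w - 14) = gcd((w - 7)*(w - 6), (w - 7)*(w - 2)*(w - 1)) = w - 7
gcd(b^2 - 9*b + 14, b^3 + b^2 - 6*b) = b - 2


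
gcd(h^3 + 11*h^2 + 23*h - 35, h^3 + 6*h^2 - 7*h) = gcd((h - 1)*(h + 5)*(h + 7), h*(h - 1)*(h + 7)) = h^2 + 6*h - 7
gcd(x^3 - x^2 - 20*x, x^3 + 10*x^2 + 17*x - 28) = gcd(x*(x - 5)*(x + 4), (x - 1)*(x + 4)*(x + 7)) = x + 4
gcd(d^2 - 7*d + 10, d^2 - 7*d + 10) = d^2 - 7*d + 10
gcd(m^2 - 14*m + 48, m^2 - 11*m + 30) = m - 6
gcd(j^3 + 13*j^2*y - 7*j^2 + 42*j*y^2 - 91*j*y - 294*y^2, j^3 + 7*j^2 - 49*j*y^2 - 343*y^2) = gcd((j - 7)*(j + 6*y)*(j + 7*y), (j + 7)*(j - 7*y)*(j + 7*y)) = j + 7*y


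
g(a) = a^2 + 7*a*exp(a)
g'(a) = 7*a*exp(a) + 2*a + 7*exp(a)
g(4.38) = 2467.02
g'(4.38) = 3015.46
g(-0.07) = -0.45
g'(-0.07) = 5.93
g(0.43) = 4.81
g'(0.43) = 16.25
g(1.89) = 91.15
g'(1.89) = 137.69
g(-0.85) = -1.82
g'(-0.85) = -1.25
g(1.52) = 50.96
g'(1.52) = 83.69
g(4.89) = 4574.91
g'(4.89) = 5491.46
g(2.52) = 225.59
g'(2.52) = 311.28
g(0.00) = 0.00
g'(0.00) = 7.00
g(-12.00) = 144.00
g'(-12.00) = -24.00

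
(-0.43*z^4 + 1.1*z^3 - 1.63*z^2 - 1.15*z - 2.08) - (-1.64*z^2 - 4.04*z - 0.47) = -0.43*z^4 + 1.1*z^3 + 0.01*z^2 + 2.89*z - 1.61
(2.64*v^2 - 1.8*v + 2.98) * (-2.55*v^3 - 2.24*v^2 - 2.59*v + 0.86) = -6.732*v^5 - 1.3236*v^4 - 10.4046*v^3 + 0.2572*v^2 - 9.2662*v + 2.5628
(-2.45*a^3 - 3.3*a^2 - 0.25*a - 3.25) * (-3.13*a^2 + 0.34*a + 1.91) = 7.6685*a^5 + 9.496*a^4 - 5.019*a^3 + 3.7845*a^2 - 1.5825*a - 6.2075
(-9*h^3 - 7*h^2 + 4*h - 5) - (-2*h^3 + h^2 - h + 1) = -7*h^3 - 8*h^2 + 5*h - 6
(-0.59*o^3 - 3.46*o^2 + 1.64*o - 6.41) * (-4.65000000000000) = 2.7435*o^3 + 16.089*o^2 - 7.626*o + 29.8065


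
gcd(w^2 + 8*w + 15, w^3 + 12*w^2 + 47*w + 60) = w^2 + 8*w + 15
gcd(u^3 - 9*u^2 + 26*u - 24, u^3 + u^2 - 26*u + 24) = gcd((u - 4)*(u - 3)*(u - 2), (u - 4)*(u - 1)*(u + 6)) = u - 4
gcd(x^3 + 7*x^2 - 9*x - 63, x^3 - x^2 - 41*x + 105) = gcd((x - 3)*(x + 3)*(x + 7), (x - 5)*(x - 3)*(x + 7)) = x^2 + 4*x - 21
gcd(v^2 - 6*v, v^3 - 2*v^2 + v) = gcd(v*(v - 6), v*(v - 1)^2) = v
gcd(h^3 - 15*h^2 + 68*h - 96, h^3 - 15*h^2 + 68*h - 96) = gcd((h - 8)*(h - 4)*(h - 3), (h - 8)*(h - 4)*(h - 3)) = h^3 - 15*h^2 + 68*h - 96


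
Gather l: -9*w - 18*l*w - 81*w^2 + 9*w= -18*l*w - 81*w^2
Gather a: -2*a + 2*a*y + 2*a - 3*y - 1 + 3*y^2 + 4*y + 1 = 2*a*y + 3*y^2 + y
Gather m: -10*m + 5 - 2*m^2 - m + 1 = -2*m^2 - 11*m + 6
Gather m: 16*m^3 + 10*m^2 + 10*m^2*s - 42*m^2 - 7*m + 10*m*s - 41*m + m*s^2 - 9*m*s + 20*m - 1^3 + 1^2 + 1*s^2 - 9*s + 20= 16*m^3 + m^2*(10*s - 32) + m*(s^2 + s - 28) + s^2 - 9*s + 20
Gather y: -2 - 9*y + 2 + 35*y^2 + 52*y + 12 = 35*y^2 + 43*y + 12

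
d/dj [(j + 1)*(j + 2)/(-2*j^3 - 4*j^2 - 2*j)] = (j^2 + 4*j + 2)/(2*j^2*(j^2 + 2*j + 1))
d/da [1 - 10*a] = -10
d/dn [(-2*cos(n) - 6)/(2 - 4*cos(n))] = 7*sin(n)/(2*cos(n) - 1)^2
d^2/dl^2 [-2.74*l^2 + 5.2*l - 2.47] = -5.48000000000000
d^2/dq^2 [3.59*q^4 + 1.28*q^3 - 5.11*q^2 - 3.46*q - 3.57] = 43.08*q^2 + 7.68*q - 10.22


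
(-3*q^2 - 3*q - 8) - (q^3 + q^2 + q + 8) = -q^3 - 4*q^2 - 4*q - 16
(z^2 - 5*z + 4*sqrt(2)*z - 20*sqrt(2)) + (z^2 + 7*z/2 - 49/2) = 2*z^2 - 3*z/2 + 4*sqrt(2)*z - 20*sqrt(2) - 49/2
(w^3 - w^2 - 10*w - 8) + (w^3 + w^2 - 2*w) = 2*w^3 - 12*w - 8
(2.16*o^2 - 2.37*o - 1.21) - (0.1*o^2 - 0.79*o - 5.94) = 2.06*o^2 - 1.58*o + 4.73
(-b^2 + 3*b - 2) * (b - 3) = -b^3 + 6*b^2 - 11*b + 6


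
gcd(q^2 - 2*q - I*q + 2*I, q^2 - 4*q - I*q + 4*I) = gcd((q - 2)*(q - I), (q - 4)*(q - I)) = q - I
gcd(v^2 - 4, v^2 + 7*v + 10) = v + 2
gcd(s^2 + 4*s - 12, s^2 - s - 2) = s - 2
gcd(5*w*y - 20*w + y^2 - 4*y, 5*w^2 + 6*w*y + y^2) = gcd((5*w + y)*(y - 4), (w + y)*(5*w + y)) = 5*w + y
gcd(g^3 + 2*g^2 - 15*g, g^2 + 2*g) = g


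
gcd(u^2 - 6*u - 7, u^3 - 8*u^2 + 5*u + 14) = u^2 - 6*u - 7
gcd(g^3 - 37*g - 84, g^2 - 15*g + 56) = g - 7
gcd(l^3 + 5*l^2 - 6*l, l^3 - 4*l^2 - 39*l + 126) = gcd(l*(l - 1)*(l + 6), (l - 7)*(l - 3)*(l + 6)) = l + 6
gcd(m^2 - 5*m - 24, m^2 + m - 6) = m + 3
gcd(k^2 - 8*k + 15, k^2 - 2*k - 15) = k - 5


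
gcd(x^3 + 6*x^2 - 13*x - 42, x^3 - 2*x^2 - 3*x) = x - 3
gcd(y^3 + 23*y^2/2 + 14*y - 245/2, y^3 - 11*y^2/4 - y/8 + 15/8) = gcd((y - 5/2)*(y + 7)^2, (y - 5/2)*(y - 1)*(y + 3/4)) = y - 5/2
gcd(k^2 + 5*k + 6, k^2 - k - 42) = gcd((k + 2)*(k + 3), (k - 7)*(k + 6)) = 1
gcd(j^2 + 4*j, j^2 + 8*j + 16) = j + 4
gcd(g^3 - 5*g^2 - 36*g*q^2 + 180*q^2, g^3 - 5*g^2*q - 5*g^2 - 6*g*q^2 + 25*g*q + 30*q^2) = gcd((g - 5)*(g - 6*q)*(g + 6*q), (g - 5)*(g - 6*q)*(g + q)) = -g^2 + 6*g*q + 5*g - 30*q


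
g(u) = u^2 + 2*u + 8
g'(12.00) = 26.00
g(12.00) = 176.00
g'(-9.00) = -16.00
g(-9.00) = 71.00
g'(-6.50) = -11.00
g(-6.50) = 37.25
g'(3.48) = 8.96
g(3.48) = 27.07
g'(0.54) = 3.08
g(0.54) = 9.37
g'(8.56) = 19.12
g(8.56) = 98.39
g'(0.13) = 2.26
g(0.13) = 8.28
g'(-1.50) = -1.00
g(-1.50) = 7.25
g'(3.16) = 8.32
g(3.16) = 24.31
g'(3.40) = 8.80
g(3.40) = 26.36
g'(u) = 2*u + 2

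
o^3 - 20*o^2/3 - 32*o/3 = o*(o - 8)*(o + 4/3)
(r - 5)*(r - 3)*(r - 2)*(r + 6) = r^4 - 4*r^3 - 29*r^2 + 156*r - 180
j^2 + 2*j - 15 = (j - 3)*(j + 5)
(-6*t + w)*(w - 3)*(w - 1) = -6*t*w^2 + 24*t*w - 18*t + w^3 - 4*w^2 + 3*w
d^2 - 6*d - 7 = (d - 7)*(d + 1)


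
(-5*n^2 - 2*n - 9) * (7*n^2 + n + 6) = -35*n^4 - 19*n^3 - 95*n^2 - 21*n - 54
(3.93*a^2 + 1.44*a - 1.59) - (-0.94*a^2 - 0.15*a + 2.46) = 4.87*a^2 + 1.59*a - 4.05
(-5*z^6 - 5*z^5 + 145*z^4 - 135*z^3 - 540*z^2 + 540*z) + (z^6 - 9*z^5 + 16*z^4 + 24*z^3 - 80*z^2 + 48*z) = -4*z^6 - 14*z^5 + 161*z^4 - 111*z^3 - 620*z^2 + 588*z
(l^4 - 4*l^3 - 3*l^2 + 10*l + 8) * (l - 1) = l^5 - 5*l^4 + l^3 + 13*l^2 - 2*l - 8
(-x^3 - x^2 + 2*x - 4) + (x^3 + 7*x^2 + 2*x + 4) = 6*x^2 + 4*x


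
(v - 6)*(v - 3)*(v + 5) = v^3 - 4*v^2 - 27*v + 90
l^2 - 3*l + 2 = (l - 2)*(l - 1)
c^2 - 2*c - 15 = (c - 5)*(c + 3)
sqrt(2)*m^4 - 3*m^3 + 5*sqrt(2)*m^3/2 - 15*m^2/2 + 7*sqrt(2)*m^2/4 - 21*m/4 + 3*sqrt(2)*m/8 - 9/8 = (m + 1/2)*(m + 3/2)*(m - 3*sqrt(2)/2)*(sqrt(2)*m + sqrt(2)/2)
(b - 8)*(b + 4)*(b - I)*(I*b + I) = I*b^4 + b^3 - 3*I*b^3 - 3*b^2 - 36*I*b^2 - 36*b - 32*I*b - 32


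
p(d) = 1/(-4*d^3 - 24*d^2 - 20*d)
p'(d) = (12*d^2 + 48*d + 20)/(-4*d^3 - 24*d^2 - 20*d)^2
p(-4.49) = -0.03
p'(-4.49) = 0.05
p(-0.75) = 0.31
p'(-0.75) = -0.91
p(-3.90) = -0.02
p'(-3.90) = 0.01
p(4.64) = -0.00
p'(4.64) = 0.00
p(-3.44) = -0.02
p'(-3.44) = -0.00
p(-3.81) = -0.02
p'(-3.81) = 0.00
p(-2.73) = -0.02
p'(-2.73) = -0.01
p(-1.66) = -0.07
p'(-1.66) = -0.12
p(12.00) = 0.00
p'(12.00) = 0.00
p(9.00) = 0.00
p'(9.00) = 0.00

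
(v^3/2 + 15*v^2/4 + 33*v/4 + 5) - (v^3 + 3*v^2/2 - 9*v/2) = -v^3/2 + 9*v^2/4 + 51*v/4 + 5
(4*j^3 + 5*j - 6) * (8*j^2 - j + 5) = 32*j^5 - 4*j^4 + 60*j^3 - 53*j^2 + 31*j - 30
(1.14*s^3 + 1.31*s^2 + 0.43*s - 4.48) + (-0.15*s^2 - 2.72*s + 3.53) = 1.14*s^3 + 1.16*s^2 - 2.29*s - 0.950000000000001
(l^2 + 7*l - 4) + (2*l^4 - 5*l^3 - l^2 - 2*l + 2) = 2*l^4 - 5*l^3 + 5*l - 2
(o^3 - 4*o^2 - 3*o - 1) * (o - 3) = o^4 - 7*o^3 + 9*o^2 + 8*o + 3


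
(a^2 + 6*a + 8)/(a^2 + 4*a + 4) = (a + 4)/(a + 2)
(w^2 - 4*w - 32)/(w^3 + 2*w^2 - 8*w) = (w - 8)/(w*(w - 2))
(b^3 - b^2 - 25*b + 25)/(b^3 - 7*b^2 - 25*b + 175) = (b - 1)/(b - 7)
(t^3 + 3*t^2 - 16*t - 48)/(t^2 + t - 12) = (t^2 - t - 12)/(t - 3)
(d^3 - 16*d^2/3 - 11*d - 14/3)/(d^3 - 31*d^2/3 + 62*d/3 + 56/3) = (d + 1)/(d - 4)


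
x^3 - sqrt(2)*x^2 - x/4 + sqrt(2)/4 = (x - 1/2)*(x + 1/2)*(x - sqrt(2))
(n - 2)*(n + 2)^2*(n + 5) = n^4 + 7*n^3 + 6*n^2 - 28*n - 40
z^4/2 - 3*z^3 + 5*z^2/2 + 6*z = z*(z/2 + 1/2)*(z - 4)*(z - 3)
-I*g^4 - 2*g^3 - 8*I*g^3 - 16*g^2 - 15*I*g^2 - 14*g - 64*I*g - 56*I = (g + 7)*(g - 4*I)*(g + 2*I)*(-I*g - I)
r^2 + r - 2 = (r - 1)*(r + 2)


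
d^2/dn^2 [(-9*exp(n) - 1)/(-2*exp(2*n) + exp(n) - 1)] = 2*(18*exp(4*n) + 17*exp(3*n) - 57*exp(2*n) + exp(n) + 5)*exp(n)/(8*exp(6*n) - 12*exp(5*n) + 18*exp(4*n) - 13*exp(3*n) + 9*exp(2*n) - 3*exp(n) + 1)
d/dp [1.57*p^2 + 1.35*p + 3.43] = 3.14*p + 1.35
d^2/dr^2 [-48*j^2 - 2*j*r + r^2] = 2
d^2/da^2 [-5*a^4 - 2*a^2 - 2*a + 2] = -60*a^2 - 4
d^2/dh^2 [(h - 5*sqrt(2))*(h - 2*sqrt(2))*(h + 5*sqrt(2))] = 6*h - 4*sqrt(2)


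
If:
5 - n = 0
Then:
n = 5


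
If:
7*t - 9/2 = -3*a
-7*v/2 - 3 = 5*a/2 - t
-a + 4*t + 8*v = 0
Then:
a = -138/461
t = 711/922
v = -195/461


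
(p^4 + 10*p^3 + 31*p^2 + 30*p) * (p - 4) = p^5 + 6*p^4 - 9*p^3 - 94*p^2 - 120*p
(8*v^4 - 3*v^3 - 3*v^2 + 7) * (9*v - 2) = 72*v^5 - 43*v^4 - 21*v^3 + 6*v^2 + 63*v - 14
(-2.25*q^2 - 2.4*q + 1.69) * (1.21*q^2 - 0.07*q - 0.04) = -2.7225*q^4 - 2.7465*q^3 + 2.3029*q^2 - 0.0223*q - 0.0676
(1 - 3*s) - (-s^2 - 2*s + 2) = s^2 - s - 1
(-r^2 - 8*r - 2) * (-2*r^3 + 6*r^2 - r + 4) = 2*r^5 + 10*r^4 - 43*r^3 - 8*r^2 - 30*r - 8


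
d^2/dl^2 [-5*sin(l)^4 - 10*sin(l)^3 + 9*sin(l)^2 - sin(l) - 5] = 80*sin(l)^4 + 90*sin(l)^3 - 96*sin(l)^2 - 59*sin(l) + 18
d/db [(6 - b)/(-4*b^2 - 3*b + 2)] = (4*b^2 + 3*b - (b - 6)*(8*b + 3) - 2)/(4*b^2 + 3*b - 2)^2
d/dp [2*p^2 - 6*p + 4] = 4*p - 6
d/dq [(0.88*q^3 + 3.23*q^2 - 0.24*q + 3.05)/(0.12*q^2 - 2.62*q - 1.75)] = (0.1056*q^4 - 4.6112*q^3 - 13.0538*q^2 - 12.037*q + 8.411)/(0.0144*q^4 - 0.6288*q^3 + 6.4444*q^2 + 9.17*q + 3.0625)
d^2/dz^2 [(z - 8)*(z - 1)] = 2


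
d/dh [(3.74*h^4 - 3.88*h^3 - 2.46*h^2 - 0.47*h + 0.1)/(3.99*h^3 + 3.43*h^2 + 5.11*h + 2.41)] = (14.9226*h^6 + 25.6564*h^5 + 53.8412*h^4 + 0.150599999999983*h^3 - 40.2079*h^2 - 12.5432*h - 1.6437)/(15.9201*h^6 + 27.3714*h^5 + 52.5427*h^4 + 54.2864*h^3 + 42.6447*h^2 + 24.6302*h + 5.8081)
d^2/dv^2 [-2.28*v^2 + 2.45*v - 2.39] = -4.56000000000000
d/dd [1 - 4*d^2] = -8*d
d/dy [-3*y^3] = -9*y^2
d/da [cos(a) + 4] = -sin(a)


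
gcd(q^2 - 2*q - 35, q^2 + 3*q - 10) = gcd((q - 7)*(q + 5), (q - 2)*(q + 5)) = q + 5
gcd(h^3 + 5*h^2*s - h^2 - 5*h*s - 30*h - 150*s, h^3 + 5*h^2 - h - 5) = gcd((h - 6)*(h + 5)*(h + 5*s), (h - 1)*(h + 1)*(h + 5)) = h + 5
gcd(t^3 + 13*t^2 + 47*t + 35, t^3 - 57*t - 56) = t^2 + 8*t + 7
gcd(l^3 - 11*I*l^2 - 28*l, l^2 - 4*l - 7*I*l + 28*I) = l - 7*I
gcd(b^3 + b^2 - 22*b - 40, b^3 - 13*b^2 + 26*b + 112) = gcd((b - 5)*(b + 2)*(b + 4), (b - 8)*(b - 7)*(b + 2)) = b + 2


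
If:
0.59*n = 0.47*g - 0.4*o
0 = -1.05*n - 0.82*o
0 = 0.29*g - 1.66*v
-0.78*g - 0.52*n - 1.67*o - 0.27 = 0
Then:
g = 0.03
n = 0.18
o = -0.23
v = 0.01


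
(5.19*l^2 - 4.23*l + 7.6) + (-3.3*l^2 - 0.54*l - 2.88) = 1.89*l^2 - 4.77*l + 4.72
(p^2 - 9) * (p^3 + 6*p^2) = p^5 + 6*p^4 - 9*p^3 - 54*p^2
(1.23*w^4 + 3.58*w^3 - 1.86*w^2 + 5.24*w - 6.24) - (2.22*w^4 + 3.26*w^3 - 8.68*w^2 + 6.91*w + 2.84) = -0.99*w^4 + 0.32*w^3 + 6.82*w^2 - 1.67*w - 9.08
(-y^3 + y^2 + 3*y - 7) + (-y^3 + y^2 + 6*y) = -2*y^3 + 2*y^2 + 9*y - 7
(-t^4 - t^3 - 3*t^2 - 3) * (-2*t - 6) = 2*t^5 + 8*t^4 + 12*t^3 + 18*t^2 + 6*t + 18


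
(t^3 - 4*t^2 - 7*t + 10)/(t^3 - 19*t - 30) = (t - 1)/(t + 3)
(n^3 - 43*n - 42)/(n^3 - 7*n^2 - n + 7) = (n + 6)/(n - 1)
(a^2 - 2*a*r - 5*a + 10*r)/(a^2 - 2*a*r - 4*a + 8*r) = (a - 5)/(a - 4)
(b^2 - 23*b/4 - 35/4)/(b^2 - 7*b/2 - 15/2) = (-4*b^2 + 23*b + 35)/(2*(-2*b^2 + 7*b + 15))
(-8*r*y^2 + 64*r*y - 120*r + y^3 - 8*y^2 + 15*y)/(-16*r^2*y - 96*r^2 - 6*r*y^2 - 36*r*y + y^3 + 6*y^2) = (y^2 - 8*y + 15)/(2*r*y + 12*r + y^2 + 6*y)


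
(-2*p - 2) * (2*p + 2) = -4*p^2 - 8*p - 4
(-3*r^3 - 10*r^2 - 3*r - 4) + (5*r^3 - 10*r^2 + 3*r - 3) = 2*r^3 - 20*r^2 - 7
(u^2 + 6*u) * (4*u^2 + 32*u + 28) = 4*u^4 + 56*u^3 + 220*u^2 + 168*u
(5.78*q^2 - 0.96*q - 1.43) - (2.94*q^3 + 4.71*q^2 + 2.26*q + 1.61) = -2.94*q^3 + 1.07*q^2 - 3.22*q - 3.04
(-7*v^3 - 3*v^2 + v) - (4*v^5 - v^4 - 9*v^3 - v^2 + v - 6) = -4*v^5 + v^4 + 2*v^3 - 2*v^2 + 6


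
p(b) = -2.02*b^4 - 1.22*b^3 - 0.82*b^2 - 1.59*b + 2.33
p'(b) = -8.08*b^3 - 3.66*b^2 - 1.64*b - 1.59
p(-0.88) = 2.71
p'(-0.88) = 2.53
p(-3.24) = -182.23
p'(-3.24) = 240.12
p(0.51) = 1.01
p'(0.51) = -4.45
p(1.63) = -21.98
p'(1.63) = -48.98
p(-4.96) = -1083.67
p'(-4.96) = 902.46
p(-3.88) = -390.39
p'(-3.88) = 421.64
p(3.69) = -450.50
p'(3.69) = -463.44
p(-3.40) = -223.73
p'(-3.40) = 279.25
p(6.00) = -2918.17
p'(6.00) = -1888.47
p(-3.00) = -130.96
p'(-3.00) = 188.55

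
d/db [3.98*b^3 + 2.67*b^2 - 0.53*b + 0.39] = 11.94*b^2 + 5.34*b - 0.53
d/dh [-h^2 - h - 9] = -2*h - 1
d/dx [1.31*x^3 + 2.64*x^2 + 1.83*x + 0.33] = 3.93*x^2 + 5.28*x + 1.83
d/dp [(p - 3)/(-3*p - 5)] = -14/(3*p + 5)^2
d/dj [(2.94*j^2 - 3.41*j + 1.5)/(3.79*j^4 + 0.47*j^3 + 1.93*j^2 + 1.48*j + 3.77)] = (-22.2852*j^5 + 37.3899*j^4 - 19.5346*j^3 + 8.8175*j^2 + 16.3776*j - 15.0757)/(14.3641*j^8 + 3.5626*j^7 + 14.8503*j^6 + 13.0326*j^5 + 33.6927*j^4 + 9.2566*j^3 + 16.7426*j^2 + 11.1592*j + 14.2129)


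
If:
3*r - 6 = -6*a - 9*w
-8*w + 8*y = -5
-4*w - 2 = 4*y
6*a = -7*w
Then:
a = -7/96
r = 47/24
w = 1/16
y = -9/16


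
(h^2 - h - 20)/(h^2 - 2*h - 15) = (h + 4)/(h + 3)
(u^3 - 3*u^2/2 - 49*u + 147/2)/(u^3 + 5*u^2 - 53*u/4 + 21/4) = 2*(u - 7)/(2*u - 1)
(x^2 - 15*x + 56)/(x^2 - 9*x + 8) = (x - 7)/(x - 1)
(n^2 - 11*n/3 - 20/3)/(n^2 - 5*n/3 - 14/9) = 3*(-3*n^2 + 11*n + 20)/(-9*n^2 + 15*n + 14)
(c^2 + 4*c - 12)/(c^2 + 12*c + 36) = (c - 2)/(c + 6)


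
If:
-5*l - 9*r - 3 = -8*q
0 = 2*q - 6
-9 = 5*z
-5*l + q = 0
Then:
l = 3/5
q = 3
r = 2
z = -9/5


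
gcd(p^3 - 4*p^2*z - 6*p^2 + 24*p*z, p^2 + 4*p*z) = p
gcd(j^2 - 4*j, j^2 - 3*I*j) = j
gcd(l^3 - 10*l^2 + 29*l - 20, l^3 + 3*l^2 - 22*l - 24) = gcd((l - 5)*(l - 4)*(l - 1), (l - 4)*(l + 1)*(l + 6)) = l - 4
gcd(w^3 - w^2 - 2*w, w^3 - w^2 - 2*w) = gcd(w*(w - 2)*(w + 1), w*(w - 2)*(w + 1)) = w^3 - w^2 - 2*w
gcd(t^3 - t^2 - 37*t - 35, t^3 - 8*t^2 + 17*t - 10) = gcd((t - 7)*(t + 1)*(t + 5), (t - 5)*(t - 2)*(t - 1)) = 1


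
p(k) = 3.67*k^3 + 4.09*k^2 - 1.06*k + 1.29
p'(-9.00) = 817.13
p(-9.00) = -2333.31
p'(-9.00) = 817.13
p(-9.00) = -2333.31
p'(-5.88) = 331.51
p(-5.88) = -597.17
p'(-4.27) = 164.76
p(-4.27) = -205.34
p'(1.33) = 29.29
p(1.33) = 15.75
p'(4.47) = 255.49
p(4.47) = 406.06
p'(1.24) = 26.01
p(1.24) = 13.26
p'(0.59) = 7.60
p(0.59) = 2.84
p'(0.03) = -0.80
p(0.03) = 1.26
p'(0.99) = 17.83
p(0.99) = 7.81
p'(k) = 11.01*k^2 + 8.18*k - 1.06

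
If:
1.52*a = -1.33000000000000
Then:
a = -0.88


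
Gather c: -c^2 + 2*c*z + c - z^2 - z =-c^2 + c*(2*z + 1) - z^2 - z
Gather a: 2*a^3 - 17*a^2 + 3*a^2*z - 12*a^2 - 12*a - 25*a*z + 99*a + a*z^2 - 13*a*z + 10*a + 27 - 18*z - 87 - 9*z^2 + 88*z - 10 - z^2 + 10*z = 2*a^3 + a^2*(3*z - 29) + a*(z^2 - 38*z + 97) - 10*z^2 + 80*z - 70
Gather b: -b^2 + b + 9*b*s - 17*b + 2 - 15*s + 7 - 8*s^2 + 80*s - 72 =-b^2 + b*(9*s - 16) - 8*s^2 + 65*s - 63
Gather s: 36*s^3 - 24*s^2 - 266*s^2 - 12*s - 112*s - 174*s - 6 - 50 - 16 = 36*s^3 - 290*s^2 - 298*s - 72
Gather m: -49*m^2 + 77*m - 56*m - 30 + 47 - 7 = -49*m^2 + 21*m + 10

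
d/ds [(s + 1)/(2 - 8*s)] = 5/(2*(16*s^2 - 8*s + 1))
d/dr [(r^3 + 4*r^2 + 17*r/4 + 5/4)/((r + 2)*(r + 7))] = (4*r^4 + 72*r^3 + 295*r^2 + 438*r + 193)/(4*(r^4 + 18*r^3 + 109*r^2 + 252*r + 196))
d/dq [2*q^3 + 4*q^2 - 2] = 2*q*(3*q + 4)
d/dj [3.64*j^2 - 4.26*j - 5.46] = 7.28*j - 4.26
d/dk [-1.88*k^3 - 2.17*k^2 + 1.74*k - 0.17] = -5.64*k^2 - 4.34*k + 1.74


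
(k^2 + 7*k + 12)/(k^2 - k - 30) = (k^2 + 7*k + 12)/(k^2 - k - 30)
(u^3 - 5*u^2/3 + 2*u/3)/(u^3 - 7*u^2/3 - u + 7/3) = u*(3*u - 2)/(3*u^2 - 4*u - 7)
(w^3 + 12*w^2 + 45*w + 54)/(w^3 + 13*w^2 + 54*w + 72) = (w + 3)/(w + 4)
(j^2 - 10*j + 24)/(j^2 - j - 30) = (j - 4)/(j + 5)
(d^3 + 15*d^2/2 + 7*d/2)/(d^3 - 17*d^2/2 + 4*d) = (2*d^2 + 15*d + 7)/(2*d^2 - 17*d + 8)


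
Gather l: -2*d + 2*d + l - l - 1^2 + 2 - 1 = 0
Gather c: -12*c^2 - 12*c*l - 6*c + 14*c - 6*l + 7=-12*c^2 + c*(8 - 12*l) - 6*l + 7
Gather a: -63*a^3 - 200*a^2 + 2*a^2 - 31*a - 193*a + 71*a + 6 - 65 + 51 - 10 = -63*a^3 - 198*a^2 - 153*a - 18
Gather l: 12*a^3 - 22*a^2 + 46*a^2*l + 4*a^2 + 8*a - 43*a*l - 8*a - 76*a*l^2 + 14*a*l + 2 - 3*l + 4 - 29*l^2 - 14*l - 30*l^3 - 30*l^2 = 12*a^3 - 18*a^2 - 30*l^3 + l^2*(-76*a - 59) + l*(46*a^2 - 29*a - 17) + 6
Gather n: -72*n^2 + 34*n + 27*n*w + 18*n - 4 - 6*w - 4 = -72*n^2 + n*(27*w + 52) - 6*w - 8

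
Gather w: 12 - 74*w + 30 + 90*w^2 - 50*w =90*w^2 - 124*w + 42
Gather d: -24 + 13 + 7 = -4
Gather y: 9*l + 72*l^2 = 72*l^2 + 9*l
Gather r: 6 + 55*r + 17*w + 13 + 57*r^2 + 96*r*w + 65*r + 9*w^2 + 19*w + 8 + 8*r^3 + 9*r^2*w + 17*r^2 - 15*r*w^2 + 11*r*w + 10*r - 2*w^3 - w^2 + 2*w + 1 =8*r^3 + r^2*(9*w + 74) + r*(-15*w^2 + 107*w + 130) - 2*w^3 + 8*w^2 + 38*w + 28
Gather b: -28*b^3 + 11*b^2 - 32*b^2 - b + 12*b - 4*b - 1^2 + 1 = -28*b^3 - 21*b^2 + 7*b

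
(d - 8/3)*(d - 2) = d^2 - 14*d/3 + 16/3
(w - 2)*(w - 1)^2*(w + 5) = w^4 + w^3 - 15*w^2 + 23*w - 10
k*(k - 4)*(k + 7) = k^3 + 3*k^2 - 28*k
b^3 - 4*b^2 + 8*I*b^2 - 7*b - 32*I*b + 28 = (b - 4)*(b + I)*(b + 7*I)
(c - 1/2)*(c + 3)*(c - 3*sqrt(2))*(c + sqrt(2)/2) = c^4 - 5*sqrt(2)*c^3/2 + 5*c^3/2 - 25*sqrt(2)*c^2/4 - 9*c^2/2 - 15*c/2 + 15*sqrt(2)*c/4 + 9/2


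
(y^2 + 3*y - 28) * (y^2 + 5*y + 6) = y^4 + 8*y^3 - 7*y^2 - 122*y - 168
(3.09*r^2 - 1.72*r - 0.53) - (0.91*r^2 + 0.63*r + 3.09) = 2.18*r^2 - 2.35*r - 3.62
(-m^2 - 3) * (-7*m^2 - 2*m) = 7*m^4 + 2*m^3 + 21*m^2 + 6*m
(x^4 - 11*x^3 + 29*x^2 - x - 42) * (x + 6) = x^5 - 5*x^4 - 37*x^3 + 173*x^2 - 48*x - 252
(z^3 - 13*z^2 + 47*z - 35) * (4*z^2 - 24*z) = 4*z^5 - 76*z^4 + 500*z^3 - 1268*z^2 + 840*z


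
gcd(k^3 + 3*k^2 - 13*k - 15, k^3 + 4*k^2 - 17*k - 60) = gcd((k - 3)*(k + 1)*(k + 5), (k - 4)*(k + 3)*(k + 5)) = k + 5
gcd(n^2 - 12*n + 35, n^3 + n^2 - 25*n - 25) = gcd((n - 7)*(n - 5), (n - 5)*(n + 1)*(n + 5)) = n - 5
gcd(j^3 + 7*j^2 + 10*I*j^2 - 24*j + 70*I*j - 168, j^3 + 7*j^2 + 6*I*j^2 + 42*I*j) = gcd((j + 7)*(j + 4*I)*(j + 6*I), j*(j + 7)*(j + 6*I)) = j^2 + j*(7 + 6*I) + 42*I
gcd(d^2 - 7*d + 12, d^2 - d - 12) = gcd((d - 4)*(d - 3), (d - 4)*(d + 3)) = d - 4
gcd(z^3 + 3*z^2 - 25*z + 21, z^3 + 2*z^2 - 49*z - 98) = z + 7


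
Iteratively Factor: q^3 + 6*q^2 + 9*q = (q + 3)*(q^2 + 3*q) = (q + 3)^2*(q)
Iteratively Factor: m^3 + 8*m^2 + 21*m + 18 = (m + 2)*(m^2 + 6*m + 9) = (m + 2)*(m + 3)*(m + 3)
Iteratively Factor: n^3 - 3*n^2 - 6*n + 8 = (n - 4)*(n^2 + n - 2) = (n - 4)*(n + 2)*(n - 1)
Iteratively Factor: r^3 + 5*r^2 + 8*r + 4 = (r + 1)*(r^2 + 4*r + 4) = (r + 1)*(r + 2)*(r + 2)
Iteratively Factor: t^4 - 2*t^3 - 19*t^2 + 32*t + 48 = (t + 4)*(t^3 - 6*t^2 + 5*t + 12) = (t + 1)*(t + 4)*(t^2 - 7*t + 12) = (t - 4)*(t + 1)*(t + 4)*(t - 3)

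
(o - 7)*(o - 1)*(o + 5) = o^3 - 3*o^2 - 33*o + 35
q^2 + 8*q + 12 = (q + 2)*(q + 6)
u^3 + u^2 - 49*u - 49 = (u - 7)*(u + 1)*(u + 7)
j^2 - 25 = (j - 5)*(j + 5)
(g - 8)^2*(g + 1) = g^3 - 15*g^2 + 48*g + 64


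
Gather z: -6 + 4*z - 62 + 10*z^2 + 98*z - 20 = 10*z^2 + 102*z - 88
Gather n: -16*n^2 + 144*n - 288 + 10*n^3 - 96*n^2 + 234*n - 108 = 10*n^3 - 112*n^2 + 378*n - 396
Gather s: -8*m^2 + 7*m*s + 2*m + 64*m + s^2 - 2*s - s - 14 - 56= -8*m^2 + 66*m + s^2 + s*(7*m - 3) - 70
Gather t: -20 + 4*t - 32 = 4*t - 52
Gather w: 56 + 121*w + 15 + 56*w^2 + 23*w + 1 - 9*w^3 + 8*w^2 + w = -9*w^3 + 64*w^2 + 145*w + 72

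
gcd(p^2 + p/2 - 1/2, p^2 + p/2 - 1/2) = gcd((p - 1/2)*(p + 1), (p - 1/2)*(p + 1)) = p^2 + p/2 - 1/2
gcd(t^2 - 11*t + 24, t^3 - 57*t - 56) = t - 8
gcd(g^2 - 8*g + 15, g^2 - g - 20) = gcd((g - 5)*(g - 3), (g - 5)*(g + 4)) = g - 5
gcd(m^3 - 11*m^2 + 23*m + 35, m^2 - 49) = m - 7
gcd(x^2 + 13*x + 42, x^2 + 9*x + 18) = x + 6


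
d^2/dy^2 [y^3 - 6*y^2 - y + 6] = 6*y - 12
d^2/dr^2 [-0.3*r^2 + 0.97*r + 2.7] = -0.600000000000000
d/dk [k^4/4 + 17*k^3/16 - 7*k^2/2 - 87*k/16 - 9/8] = k^3 + 51*k^2/16 - 7*k - 87/16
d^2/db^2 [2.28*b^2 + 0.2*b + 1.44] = 4.56000000000000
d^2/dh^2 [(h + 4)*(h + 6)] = 2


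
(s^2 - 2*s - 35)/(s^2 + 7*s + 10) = (s - 7)/(s + 2)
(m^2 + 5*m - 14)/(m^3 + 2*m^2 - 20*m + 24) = (m + 7)/(m^2 + 4*m - 12)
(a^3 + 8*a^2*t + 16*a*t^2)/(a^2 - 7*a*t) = (a^2 + 8*a*t + 16*t^2)/(a - 7*t)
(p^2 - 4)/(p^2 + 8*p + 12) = (p - 2)/(p + 6)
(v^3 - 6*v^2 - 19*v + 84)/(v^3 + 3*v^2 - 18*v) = (v^2 - 3*v - 28)/(v*(v + 6))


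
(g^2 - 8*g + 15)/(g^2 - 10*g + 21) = (g - 5)/(g - 7)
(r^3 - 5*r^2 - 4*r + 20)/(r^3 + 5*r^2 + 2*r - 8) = (r^2 - 7*r + 10)/(r^2 + 3*r - 4)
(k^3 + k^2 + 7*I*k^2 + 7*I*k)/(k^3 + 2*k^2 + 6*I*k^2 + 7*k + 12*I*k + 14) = k*(k + 1)/(k^2 + k*(2 - I) - 2*I)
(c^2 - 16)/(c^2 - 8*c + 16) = (c + 4)/(c - 4)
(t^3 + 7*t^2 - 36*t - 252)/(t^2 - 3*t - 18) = (t^2 + 13*t + 42)/(t + 3)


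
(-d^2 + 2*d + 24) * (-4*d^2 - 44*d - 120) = 4*d^4 + 36*d^3 - 64*d^2 - 1296*d - 2880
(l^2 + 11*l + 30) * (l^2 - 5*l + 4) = l^4 + 6*l^3 - 21*l^2 - 106*l + 120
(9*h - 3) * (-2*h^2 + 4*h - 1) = -18*h^3 + 42*h^2 - 21*h + 3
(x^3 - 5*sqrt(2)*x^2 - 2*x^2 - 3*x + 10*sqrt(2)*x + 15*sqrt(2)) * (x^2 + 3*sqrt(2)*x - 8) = x^5 - 2*sqrt(2)*x^4 - 2*x^4 - 41*x^3 + 4*sqrt(2)*x^3 + 46*sqrt(2)*x^2 + 76*x^2 - 80*sqrt(2)*x + 114*x - 120*sqrt(2)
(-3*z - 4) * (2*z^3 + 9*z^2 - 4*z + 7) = -6*z^4 - 35*z^3 - 24*z^2 - 5*z - 28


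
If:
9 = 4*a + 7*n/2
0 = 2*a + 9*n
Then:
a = 81/29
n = -18/29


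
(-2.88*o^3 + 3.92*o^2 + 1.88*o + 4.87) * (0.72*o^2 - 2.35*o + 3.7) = -2.0736*o^5 + 9.5904*o^4 - 18.5144*o^3 + 13.5924*o^2 - 4.4885*o + 18.019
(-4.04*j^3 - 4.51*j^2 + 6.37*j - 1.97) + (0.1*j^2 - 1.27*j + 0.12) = -4.04*j^3 - 4.41*j^2 + 5.1*j - 1.85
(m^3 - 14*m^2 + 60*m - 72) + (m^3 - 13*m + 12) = 2*m^3 - 14*m^2 + 47*m - 60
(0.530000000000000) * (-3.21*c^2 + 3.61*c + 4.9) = -1.7013*c^2 + 1.9133*c + 2.597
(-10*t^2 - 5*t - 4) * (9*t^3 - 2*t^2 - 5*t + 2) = -90*t^5 - 25*t^4 + 24*t^3 + 13*t^2 + 10*t - 8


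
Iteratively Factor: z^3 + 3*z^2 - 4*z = (z)*(z^2 + 3*z - 4) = z*(z + 4)*(z - 1)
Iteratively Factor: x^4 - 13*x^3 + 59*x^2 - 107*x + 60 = (x - 3)*(x^3 - 10*x^2 + 29*x - 20) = (x - 4)*(x - 3)*(x^2 - 6*x + 5) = (x - 4)*(x - 3)*(x - 1)*(x - 5)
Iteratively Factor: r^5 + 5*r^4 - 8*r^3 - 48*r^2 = (r + 4)*(r^4 + r^3 - 12*r^2) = (r + 4)^2*(r^3 - 3*r^2) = r*(r + 4)^2*(r^2 - 3*r) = r*(r - 3)*(r + 4)^2*(r)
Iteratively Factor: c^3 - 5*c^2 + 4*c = (c - 1)*(c^2 - 4*c) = c*(c - 1)*(c - 4)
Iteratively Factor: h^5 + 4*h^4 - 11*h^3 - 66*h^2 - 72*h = (h + 3)*(h^4 + h^3 - 14*h^2 - 24*h) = h*(h + 3)*(h^3 + h^2 - 14*h - 24) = h*(h - 4)*(h + 3)*(h^2 + 5*h + 6) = h*(h - 4)*(h + 2)*(h + 3)*(h + 3)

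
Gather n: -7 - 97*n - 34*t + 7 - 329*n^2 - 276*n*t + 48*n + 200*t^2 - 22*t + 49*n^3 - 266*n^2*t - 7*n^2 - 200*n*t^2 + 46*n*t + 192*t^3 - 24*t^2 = 49*n^3 + n^2*(-266*t - 336) + n*(-200*t^2 - 230*t - 49) + 192*t^3 + 176*t^2 - 56*t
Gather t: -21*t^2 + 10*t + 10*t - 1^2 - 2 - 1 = -21*t^2 + 20*t - 4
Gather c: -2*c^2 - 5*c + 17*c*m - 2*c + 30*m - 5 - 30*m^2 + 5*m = -2*c^2 + c*(17*m - 7) - 30*m^2 + 35*m - 5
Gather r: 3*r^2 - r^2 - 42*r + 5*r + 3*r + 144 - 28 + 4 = 2*r^2 - 34*r + 120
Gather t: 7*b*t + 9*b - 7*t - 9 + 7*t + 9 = 7*b*t + 9*b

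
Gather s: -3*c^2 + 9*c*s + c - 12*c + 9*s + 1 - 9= -3*c^2 - 11*c + s*(9*c + 9) - 8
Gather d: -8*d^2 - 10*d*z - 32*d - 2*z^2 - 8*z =-8*d^2 + d*(-10*z - 32) - 2*z^2 - 8*z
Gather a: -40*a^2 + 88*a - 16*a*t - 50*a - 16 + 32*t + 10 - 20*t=-40*a^2 + a*(38 - 16*t) + 12*t - 6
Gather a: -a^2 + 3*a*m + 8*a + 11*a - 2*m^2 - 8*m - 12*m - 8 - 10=-a^2 + a*(3*m + 19) - 2*m^2 - 20*m - 18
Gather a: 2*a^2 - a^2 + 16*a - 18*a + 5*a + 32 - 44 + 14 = a^2 + 3*a + 2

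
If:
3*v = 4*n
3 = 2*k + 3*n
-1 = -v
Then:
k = 3/8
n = 3/4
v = 1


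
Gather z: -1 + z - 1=z - 2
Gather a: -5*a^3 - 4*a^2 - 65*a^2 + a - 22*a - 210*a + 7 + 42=-5*a^3 - 69*a^2 - 231*a + 49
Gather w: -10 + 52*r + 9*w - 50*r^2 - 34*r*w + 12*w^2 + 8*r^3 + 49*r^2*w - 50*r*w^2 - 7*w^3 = 8*r^3 - 50*r^2 + 52*r - 7*w^3 + w^2*(12 - 50*r) + w*(49*r^2 - 34*r + 9) - 10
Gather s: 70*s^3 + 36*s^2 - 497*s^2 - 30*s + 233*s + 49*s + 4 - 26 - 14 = 70*s^3 - 461*s^2 + 252*s - 36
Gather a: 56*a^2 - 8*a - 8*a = 56*a^2 - 16*a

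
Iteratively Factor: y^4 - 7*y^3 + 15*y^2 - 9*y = (y - 3)*(y^3 - 4*y^2 + 3*y) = (y - 3)^2*(y^2 - y) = (y - 3)^2*(y - 1)*(y)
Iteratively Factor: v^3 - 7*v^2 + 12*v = (v - 3)*(v^2 - 4*v) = v*(v - 3)*(v - 4)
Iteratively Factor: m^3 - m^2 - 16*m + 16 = (m + 4)*(m^2 - 5*m + 4) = (m - 4)*(m + 4)*(m - 1)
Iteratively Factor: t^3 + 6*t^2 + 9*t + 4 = (t + 1)*(t^2 + 5*t + 4) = (t + 1)*(t + 4)*(t + 1)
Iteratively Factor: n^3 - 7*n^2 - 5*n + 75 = (n + 3)*(n^2 - 10*n + 25) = (n - 5)*(n + 3)*(n - 5)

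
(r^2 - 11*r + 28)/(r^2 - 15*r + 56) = (r - 4)/(r - 8)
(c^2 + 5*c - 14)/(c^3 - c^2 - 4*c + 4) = (c + 7)/(c^2 + c - 2)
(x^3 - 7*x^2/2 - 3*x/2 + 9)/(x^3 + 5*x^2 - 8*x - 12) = (2*x^2 - 3*x - 9)/(2*(x^2 + 7*x + 6))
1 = 1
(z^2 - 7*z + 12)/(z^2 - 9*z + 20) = (z - 3)/(z - 5)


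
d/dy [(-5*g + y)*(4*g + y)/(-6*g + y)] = ((g - 2*y)*(6*g - y) + (4*g + y)*(5*g - y))/(6*g - y)^2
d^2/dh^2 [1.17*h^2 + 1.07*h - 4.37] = 2.34000000000000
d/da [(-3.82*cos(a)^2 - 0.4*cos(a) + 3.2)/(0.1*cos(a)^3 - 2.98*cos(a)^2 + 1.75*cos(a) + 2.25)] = (-0.382*cos(a)^4 - 0.0800000000000018*cos(a)^3 + 8.837*cos(a)^2 - 1.882*cos(a) + 6.5)*sin(a)/(0.01*cos(a)^6 - 0.596*cos(a)^5 + 9.2304*cos(a)^4 - 9.98*cos(a)^3 - 10.3475*cos(a)^2 + 7.875*cos(a) + 5.0625)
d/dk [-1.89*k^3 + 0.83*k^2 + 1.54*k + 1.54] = -5.67*k^2 + 1.66*k + 1.54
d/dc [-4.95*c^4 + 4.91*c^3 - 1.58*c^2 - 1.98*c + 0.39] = -19.8*c^3 + 14.73*c^2 - 3.16*c - 1.98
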